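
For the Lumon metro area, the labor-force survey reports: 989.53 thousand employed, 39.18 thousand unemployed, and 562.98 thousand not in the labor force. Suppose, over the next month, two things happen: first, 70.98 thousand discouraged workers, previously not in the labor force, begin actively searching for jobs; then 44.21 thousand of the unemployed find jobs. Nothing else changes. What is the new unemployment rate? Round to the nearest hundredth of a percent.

New unemployment rate ≈ 6.00%.

Initially, labor force = 989.53 + 39.18 = 1,028.71 thousand, so u = 39.18/1,028.71 = 3.81%.
After the first change, unemployed and labor force both rise by 70.98 → E = 989.53, U = 110.16, labor force = 1,099.69 thousand.
After the second change, unemployed falls and employed rises by 44.21; labor force unchanged → E = 1,033.74, U = 65.95, labor force = 1,099.69 thousand.
New unemployment rate = 65.95 / 1,099.69 = 6.00%.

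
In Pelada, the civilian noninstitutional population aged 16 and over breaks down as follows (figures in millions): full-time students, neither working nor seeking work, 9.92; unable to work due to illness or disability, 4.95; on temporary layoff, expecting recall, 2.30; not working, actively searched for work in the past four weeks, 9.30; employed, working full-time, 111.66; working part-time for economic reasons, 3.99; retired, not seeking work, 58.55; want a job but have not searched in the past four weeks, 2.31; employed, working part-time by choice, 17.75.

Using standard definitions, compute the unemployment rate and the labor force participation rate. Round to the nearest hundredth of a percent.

Employed = 111.66 + 3.99 + 17.75 = 133.40 million (anyone who worked, including part-time for economic reasons, counts as employed).
Unemployed = 2.30 + 9.30 = 11.60 million (jobless and actively searching, or on temporary layoff).
Labor force = 133.40 + 11.60 = 145.00 million.
Not in labor force = 9.92 + 4.95 + 58.55 + 2.31 = 75.73 million (those not working and not actively searching are outside the labor force — including those who want a job but have given up searching).
Civilian working-age population = 145.00 + 75.73 = 220.73 million.
Unemployment rate = 11.60 / 145.00 = 8.00%.
Labor force participation rate = 145.00 / 220.73 = 65.69%.

Unemployment rate ≈ 8.00%; labor force participation rate ≈ 65.69%.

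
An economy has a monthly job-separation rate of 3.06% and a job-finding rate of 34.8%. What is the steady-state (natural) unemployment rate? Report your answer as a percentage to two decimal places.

Steady-state unemployment rate ≈ 8.08%.

At steady state the flows balance: s·E = f·U, so U/(E+U) = s/(s+f).
u* = 3.06 / (3.06 + 34.8) = 3.06 / 37.86 = 8.08%.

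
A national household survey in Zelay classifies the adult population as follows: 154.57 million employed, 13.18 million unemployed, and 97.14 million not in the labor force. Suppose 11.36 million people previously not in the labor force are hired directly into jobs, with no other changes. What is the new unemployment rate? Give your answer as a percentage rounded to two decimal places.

New unemployment rate ≈ 7.36%.

Initially, labor force = 154.57 + 13.18 = 167.75 million, so u = 13.18/167.75 = 7.86%.
After the change, employed and labor force both rise by 11.36; unemployed unchanged → E = 165.93, U = 13.18, labor force = 179.11 million.
New unemployment rate = 13.18 / 179.11 = 7.36%.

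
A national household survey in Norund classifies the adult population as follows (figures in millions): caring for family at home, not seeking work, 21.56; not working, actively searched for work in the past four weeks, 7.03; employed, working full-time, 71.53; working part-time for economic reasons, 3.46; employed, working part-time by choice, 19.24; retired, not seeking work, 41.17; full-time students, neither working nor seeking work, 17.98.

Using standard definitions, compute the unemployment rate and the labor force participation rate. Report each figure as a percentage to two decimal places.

Employed = 71.53 + 3.46 + 19.24 = 94.23 million (anyone who worked, including part-time for economic reasons, counts as employed).
Unemployed = 7.03 million.
Labor force = 94.23 + 7.03 = 101.26 million.
Not in labor force = 21.56 + 41.17 + 17.98 = 80.71 million (those not working and not actively searching are outside the labor force).
Civilian working-age population = 101.26 + 80.71 = 181.97 million.
Unemployment rate = 7.03 / 101.26 = 6.94%.
Labor force participation rate = 101.26 / 181.97 = 55.65%.

Unemployment rate ≈ 6.94%; labor force participation rate ≈ 55.65%.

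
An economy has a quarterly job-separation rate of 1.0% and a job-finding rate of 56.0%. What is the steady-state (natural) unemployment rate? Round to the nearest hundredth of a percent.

Steady-state unemployment rate ≈ 1.75%.

At steady state the flows balance: s·E = f·U, so U/(E+U) = s/(s+f).
u* = 1.0 / (1.0 + 56.0) = 1.0 / 57.00 = 1.75%.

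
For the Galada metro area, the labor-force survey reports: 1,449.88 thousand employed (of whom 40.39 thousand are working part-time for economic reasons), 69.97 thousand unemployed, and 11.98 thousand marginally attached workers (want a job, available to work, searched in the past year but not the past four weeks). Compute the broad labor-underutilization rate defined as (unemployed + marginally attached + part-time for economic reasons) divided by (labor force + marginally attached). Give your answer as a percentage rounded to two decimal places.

Broad underutilization rate ≈ 7.99%.

Labor force = 1,449.88 + 69.97 = 1,519.85 thousand.
Numerator = 69.97 + 11.98 + 40.39 = 122.34 thousand.
Denominator = 1,519.85 + 11.98 = 1,531.83 thousand.
Broad rate = 122.34 / 1,531.83 = 7.99%.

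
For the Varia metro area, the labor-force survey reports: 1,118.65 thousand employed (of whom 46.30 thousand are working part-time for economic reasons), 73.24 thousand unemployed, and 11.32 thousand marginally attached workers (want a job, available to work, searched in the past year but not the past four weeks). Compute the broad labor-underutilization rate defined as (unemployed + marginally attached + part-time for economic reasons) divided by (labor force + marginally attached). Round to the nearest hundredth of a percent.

Labor force = 1,118.65 + 73.24 = 1,191.89 thousand.
Numerator = 73.24 + 11.32 + 46.30 = 130.86 thousand.
Denominator = 1,191.89 + 11.32 = 1,203.21 thousand.
Broad rate = 130.86 / 1,203.21 = 10.88%.

Broad underutilization rate ≈ 10.88%.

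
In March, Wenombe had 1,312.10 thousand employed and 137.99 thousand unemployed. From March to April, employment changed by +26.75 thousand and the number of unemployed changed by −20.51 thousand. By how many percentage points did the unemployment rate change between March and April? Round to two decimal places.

The unemployment rate changed by −1.45 percentage points.

March: labor force = 1,312.10 + 137.99 = 1,450.09; u = 137.99/1,450.09 = 9.52%.
April: labor force = 1,338.85 + 117.48 = 1,456.33; u = 117.48/1,456.33 = 8.07%.
Change = 8.07% − 9.52% = −1.45 pp.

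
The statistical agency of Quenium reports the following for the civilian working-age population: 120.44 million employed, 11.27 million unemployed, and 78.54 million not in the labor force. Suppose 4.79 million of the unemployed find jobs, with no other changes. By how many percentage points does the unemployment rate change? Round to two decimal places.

The unemployment rate changes by −3.64 percentage points.

Initially, labor force = 120.44 + 11.27 = 131.71 million, so u = 11.27/131.71 = 8.56%.
After the change, unemployed falls and employed rises by 4.79; labor force unchanged → E = 125.23, U = 6.48, labor force = 131.71 million.
New unemployment rate = 6.48 / 131.71 = 4.92%.
Change = 4.92% − 8.56% = −3.64 percentage points.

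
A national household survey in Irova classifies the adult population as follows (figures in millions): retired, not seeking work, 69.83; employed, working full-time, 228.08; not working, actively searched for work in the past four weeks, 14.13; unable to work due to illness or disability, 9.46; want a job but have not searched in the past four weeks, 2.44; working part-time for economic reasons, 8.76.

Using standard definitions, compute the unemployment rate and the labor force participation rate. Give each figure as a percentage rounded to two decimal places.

Employed = 228.08 + 8.76 = 236.84 million (anyone who worked, including part-time for economic reasons, counts as employed).
Unemployed = 14.13 million.
Labor force = 236.84 + 14.13 = 250.97 million.
Not in labor force = 69.83 + 9.46 + 2.44 = 81.73 million (those not working and not actively searching are outside the labor force — including those who want a job but have given up searching).
Civilian working-age population = 250.97 + 81.73 = 332.70 million.
Unemployment rate = 14.13 / 250.97 = 5.63%.
Labor force participation rate = 250.97 / 332.70 = 75.43%.

Unemployment rate ≈ 5.63%; labor force participation rate ≈ 75.43%.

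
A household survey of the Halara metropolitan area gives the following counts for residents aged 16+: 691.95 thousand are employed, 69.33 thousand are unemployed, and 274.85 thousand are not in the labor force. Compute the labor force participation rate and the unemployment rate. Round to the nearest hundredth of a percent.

Labor force = employed + unemployed = 691.95 + 69.33 = 761.28 thousand.
Working-age population = 761.28 + 274.85 = 1,036.13 thousand.
Unemployment rate = 69.33 / 761.28 = 9.11%.
Labor force participation rate = 761.28 / 1,036.13 = 73.47%.

Labor force participation rate ≈ 73.47%; unemployment rate ≈ 9.11%.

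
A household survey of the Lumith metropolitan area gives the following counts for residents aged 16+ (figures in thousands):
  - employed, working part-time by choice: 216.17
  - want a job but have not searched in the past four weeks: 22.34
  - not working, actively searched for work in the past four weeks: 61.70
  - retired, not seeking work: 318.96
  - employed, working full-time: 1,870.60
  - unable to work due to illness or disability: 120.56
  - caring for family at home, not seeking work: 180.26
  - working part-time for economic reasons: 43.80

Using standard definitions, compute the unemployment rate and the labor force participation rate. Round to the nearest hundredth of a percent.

Unemployment rate ≈ 2.81%; labor force participation rate ≈ 77.35%.

Employed = 216.17 + 1,870.60 + 43.80 = 2,130.57 thousand (anyone who worked, including part-time for economic reasons, counts as employed).
Unemployed = 61.70 thousand.
Labor force = 2,130.57 + 61.70 = 2,192.27 thousand.
Not in labor force = 22.34 + 318.96 + 120.56 + 180.26 = 642.12 thousand (those not working and not actively searching are outside the labor force — including those who want a job but have given up searching).
Civilian working-age population = 2,192.27 + 642.12 = 2,834.39 thousand.
Unemployment rate = 61.70 / 2,192.27 = 2.81%.
Labor force participation rate = 2,192.27 / 2,834.39 = 77.35%.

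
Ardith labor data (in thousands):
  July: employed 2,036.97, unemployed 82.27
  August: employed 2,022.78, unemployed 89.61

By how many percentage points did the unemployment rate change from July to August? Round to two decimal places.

The unemployment rate changed by +0.36 percentage points.

July: labor force = 2,036.97 + 82.27 = 2,119.24; u = 82.27/2,119.24 = 3.88%.
August: labor force = 2,022.78 + 89.61 = 2,112.39; u = 89.61/2,112.39 = 4.24%.
Change = 4.24% − 3.88% = +0.36 pp.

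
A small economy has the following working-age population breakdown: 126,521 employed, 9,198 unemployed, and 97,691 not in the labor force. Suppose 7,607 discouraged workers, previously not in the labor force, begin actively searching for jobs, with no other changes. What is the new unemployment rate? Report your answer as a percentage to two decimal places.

New unemployment rate ≈ 11.73%.

Initially, labor force = 126,521 + 9,198 = 135,719, so u = 9,198/135,719 = 6.78%.
After the change, unemployed and labor force both rise by 7,607 → E = 126,521, U = 16,805, labor force = 143,326.
New unemployment rate = 16,805 / 143,326 = 11.73%.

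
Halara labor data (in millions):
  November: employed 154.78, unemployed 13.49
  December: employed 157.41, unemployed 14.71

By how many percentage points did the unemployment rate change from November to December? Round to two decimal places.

The unemployment rate changed by +0.53 percentage points.

November: labor force = 154.78 + 13.49 = 168.27; u = 13.49/168.27 = 8.02%.
December: labor force = 157.41 + 14.71 = 172.12; u = 14.71/172.12 = 8.55%.
Change = 8.55% − 8.02% = +0.53 pp.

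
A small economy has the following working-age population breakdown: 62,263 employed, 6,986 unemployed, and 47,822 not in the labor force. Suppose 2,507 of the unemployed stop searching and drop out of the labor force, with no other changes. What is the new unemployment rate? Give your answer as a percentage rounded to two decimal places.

New unemployment rate ≈ 6.71%.

Initially, labor force = 62,263 + 6,986 = 69,249, so u = 6,986/69,249 = 10.09%.
After the change, unemployed and labor force both fall by 2,507 → E = 62,263, U = 4,479, labor force = 66,742.
New unemployment rate = 4,479 / 66,742 = 6.71%.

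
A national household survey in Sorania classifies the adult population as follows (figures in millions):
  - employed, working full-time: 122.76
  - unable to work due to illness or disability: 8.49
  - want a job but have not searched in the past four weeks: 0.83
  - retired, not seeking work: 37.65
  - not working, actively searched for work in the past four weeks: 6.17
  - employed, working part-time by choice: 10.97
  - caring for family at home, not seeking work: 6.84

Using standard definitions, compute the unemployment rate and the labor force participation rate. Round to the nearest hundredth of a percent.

Employed = 122.76 + 10.97 = 133.73 million.
Unemployed = 6.17 million.
Labor force = 133.73 + 6.17 = 139.90 million.
Not in labor force = 8.49 + 0.83 + 37.65 + 6.84 = 53.81 million (those not working and not actively searching are outside the labor force — including those who want a job but have given up searching).
Civilian working-age population = 139.90 + 53.81 = 193.71 million.
Unemployment rate = 6.17 / 139.90 = 4.41%.
Labor force participation rate = 139.90 / 193.71 = 72.22%.

Unemployment rate ≈ 4.41%; labor force participation rate ≈ 72.22%.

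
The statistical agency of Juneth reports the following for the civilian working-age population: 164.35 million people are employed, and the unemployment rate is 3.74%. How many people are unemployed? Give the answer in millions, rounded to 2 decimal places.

About 6.39 million are unemployed.

Let U be the number unemployed. The labor force is E + U, and U/(E+U) = 0.0374.
So U = 0.0374 × 164.35 / (1 − 0.0374) = 6.1467 / 0.9626 ≈ 6.39 million.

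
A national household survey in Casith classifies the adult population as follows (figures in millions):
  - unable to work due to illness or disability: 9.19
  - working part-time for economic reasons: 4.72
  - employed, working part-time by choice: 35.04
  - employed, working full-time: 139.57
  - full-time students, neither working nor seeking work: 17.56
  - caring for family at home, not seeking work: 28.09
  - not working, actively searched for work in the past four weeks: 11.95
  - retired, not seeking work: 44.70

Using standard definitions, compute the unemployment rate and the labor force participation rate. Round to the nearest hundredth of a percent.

Employed = 4.72 + 35.04 + 139.57 = 179.33 million (anyone who worked, including part-time for economic reasons, counts as employed).
Unemployed = 11.95 million.
Labor force = 179.33 + 11.95 = 191.28 million.
Not in labor force = 9.19 + 17.56 + 28.09 + 44.70 = 99.54 million (those not working and not actively searching are outside the labor force).
Civilian working-age population = 191.28 + 99.54 = 290.82 million.
Unemployment rate = 11.95 / 191.28 = 6.25%.
Labor force participation rate = 191.28 / 290.82 = 65.77%.

Unemployment rate ≈ 6.25%; labor force participation rate ≈ 65.77%.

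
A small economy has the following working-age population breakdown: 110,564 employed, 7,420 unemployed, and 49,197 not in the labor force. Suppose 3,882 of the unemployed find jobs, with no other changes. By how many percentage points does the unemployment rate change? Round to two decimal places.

Initially, labor force = 110,564 + 7,420 = 117,984, so u = 7,420/117,984 = 6.29%.
After the change, unemployed falls and employed rises by 3,882; labor force unchanged → E = 114,446, U = 3,538, labor force = 117,984.
New unemployment rate = 3,538 / 117,984 = 3.00%.
Change = 3.00% − 6.29% = −3.29 percentage points.

The unemployment rate changes by −3.29 percentage points.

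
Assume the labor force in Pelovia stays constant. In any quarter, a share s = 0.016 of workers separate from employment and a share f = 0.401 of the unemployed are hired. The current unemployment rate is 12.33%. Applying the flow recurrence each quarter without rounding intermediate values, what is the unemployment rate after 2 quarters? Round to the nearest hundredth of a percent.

Unemployment rate after two quarters ≈ 6.72%.

With a fixed labor force, u_{t+1} = u_t + s·(1−u_t) − f·u_t = u_t·(1−s−f) + s.
Here 1−s−f = 0.583 and s = 0.016.
u_1 = 0.123300 × 0.583 + 0.016 = 0.087884.
u_2 = 0.087884 × 0.583 + 0.016 = 0.067236.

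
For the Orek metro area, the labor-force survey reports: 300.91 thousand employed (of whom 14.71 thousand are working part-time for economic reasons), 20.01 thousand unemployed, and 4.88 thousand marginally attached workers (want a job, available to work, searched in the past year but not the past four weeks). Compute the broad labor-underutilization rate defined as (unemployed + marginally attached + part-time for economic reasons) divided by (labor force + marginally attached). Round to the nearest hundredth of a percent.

Labor force = 300.91 + 20.01 = 320.92 thousand.
Numerator = 20.01 + 4.88 + 14.71 = 39.60 thousand.
Denominator = 320.92 + 4.88 = 325.80 thousand.
Broad rate = 39.60 / 325.80 = 12.15%.

Broad underutilization rate ≈ 12.15%.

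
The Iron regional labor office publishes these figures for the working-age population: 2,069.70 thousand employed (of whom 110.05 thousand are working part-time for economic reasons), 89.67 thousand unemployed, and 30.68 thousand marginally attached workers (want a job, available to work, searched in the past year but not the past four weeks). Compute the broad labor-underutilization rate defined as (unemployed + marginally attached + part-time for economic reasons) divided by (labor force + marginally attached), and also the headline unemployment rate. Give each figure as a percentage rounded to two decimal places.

Labor force = 2,069.70 + 89.67 = 2,159.37 thousand.
Numerator = 89.67 + 30.68 + 110.05 = 230.40 thousand.
Denominator = 2,159.37 + 30.68 = 2,190.05 thousand.
Broad rate = 230.40 / 2,190.05 = 10.52%.
Headline unemployment rate = 89.67 / 2,159.37 = 4.15%.

Broad underutilization rate ≈ 10.52%; headline unemployment rate ≈ 4.15%.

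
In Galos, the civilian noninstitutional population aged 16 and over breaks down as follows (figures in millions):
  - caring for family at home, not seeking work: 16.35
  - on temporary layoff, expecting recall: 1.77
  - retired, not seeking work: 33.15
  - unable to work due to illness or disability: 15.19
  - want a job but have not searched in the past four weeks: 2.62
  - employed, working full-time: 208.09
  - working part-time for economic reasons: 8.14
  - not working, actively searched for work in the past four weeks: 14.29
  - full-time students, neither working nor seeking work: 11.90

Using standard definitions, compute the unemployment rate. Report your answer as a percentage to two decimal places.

Unemployment rate ≈ 6.91%.

Employed = 208.09 + 8.14 = 216.23 million (anyone who worked, including part-time for economic reasons, counts as employed).
Unemployed = 1.77 + 14.29 = 16.06 million (jobless and actively searching, or on temporary layoff).
Labor force = 216.23 + 16.06 = 232.29 million.
Unemployment rate = 16.06 / 232.29 = 6.91%.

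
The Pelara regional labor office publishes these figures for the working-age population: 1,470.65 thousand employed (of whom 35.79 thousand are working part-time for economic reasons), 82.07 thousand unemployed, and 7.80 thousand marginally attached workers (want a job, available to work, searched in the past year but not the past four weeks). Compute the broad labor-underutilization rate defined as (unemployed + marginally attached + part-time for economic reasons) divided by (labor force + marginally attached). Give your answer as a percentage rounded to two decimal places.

Broad underutilization rate ≈ 8.05%.

Labor force = 1,470.65 + 82.07 = 1,552.72 thousand.
Numerator = 82.07 + 7.80 + 35.79 = 125.66 thousand.
Denominator = 1,552.72 + 7.80 = 1,560.52 thousand.
Broad rate = 125.66 / 1,560.52 = 8.05%.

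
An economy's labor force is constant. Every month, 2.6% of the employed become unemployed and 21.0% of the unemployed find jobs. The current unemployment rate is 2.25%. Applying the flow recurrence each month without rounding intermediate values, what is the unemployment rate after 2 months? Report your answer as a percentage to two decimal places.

Unemployment rate after two months ≈ 5.90%.

With a fixed labor force, u_{t+1} = u_t + s·(1−u_t) − f·u_t = u_t·(1−s−f) + s.
Here 1−s−f = 0.764 and s = 0.026.
u_1 = 0.022500 × 0.764 + 0.026 = 0.043190.
u_2 = 0.043190 × 0.764 + 0.026 = 0.058997.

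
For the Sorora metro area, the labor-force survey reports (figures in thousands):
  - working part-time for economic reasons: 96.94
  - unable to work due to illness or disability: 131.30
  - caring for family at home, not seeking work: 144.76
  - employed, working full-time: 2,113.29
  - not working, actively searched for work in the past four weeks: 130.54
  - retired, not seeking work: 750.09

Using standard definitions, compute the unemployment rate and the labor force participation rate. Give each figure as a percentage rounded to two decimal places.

Employed = 96.94 + 2,113.29 = 2,210.23 thousand (anyone who worked, including part-time for economic reasons, counts as employed).
Unemployed = 130.54 thousand.
Labor force = 2,210.23 + 130.54 = 2,340.77 thousand.
Not in labor force = 131.30 + 144.76 + 750.09 = 1,026.15 thousand (those not working and not actively searching are outside the labor force).
Civilian working-age population = 2,340.77 + 1,026.15 = 3,366.92 thousand.
Unemployment rate = 130.54 / 2,340.77 = 5.58%.
Labor force participation rate = 2,340.77 / 3,366.92 = 69.52%.

Unemployment rate ≈ 5.58%; labor force participation rate ≈ 69.52%.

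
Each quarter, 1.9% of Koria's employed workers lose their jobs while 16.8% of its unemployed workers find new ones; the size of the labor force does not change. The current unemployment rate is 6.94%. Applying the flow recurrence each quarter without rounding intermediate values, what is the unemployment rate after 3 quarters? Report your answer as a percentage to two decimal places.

With a fixed labor force, u_{t+1} = u_t + s·(1−u_t) − f·u_t = u_t·(1−s−f) + s.
Here 1−s−f = 0.813 and s = 0.019.
u_1 = 0.069400 × 0.813 + 0.019 = 0.075422.
u_2 = 0.075422 × 0.813 + 0.019 = 0.080318.
u_3 = 0.080318 × 0.813 + 0.019 = 0.084299.

Unemployment rate after three quarters ≈ 8.43%.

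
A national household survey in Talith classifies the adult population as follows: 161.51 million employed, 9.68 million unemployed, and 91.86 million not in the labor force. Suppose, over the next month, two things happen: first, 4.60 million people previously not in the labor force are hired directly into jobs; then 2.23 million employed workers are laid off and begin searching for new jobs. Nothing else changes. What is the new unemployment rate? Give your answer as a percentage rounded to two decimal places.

Initially, labor force = 161.51 + 9.68 = 171.19 million, so u = 9.68/171.19 = 5.65%.
After the first change, employed and labor force both rise by 4.60; unemployed unchanged → E = 166.11, U = 9.68, labor force = 175.79 million.
After the second change, employed falls and unemployed rises by 2.23; labor force unchanged → E = 163.88, U = 11.91, labor force = 175.79 million.
New unemployment rate = 11.91 / 175.79 = 6.78%.

New unemployment rate ≈ 6.78%.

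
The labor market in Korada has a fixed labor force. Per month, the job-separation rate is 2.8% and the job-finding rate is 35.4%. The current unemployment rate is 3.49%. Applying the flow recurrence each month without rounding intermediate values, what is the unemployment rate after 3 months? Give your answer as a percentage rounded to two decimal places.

Unemployment rate after three months ≈ 6.42%.

With a fixed labor force, u_{t+1} = u_t + s·(1−u_t) − f·u_t = u_t·(1−s−f) + s.
Here 1−s−f = 0.618 and s = 0.028.
u_1 = 0.034900 × 0.618 + 0.028 = 0.049568.
u_2 = 0.049568 × 0.618 + 0.028 = 0.058633.
u_3 = 0.058633 × 0.618 + 0.028 = 0.064235.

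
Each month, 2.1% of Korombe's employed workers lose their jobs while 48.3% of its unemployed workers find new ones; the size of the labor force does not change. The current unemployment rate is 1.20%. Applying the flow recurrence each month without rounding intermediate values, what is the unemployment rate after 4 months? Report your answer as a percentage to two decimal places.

With a fixed labor force, u_{t+1} = u_t + s·(1−u_t) − f·u_t = u_t·(1−s−f) + s.
Here 1−s−f = 0.496 and s = 0.021.
u_1 = 0.012000 × 0.496 + 0.021 = 0.026952.
u_2 = 0.026952 × 0.496 + 0.021 = 0.034368.
u_3 = 0.034368 × 0.496 + 0.021 = 0.038047.
u_4 = 0.038047 × 0.496 + 0.021 = 0.039871.

Unemployment rate after four months ≈ 3.99%.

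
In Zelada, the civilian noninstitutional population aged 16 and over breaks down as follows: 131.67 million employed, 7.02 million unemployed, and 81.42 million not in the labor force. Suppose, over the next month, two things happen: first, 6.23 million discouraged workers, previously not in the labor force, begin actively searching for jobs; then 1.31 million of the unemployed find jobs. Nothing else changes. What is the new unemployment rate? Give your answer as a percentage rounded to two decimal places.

Initially, labor force = 131.67 + 7.02 = 138.69 million, so u = 7.02/138.69 = 5.06%.
After the first change, unemployed and labor force both rise by 6.23 → E = 131.67, U = 13.25, labor force = 144.92 million.
After the second change, unemployed falls and employed rises by 1.31; labor force unchanged → E = 132.98, U = 11.94, labor force = 144.92 million.
New unemployment rate = 11.94 / 144.92 = 8.24%.

New unemployment rate ≈ 8.24%.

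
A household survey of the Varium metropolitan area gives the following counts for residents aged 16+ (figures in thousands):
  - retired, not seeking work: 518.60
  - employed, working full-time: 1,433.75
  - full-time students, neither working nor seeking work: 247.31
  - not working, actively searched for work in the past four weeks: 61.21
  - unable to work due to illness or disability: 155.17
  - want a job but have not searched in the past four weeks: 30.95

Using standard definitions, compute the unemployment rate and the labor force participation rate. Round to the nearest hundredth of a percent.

Employed = 1,433.75 thousand.
Unemployed = 61.21 thousand.
Labor force = 1,433.75 + 61.21 = 1,494.96 thousand.
Not in labor force = 518.60 + 247.31 + 155.17 + 30.95 = 952.03 thousand (those not working and not actively searching are outside the labor force — including those who want a job but have given up searching).
Civilian working-age population = 1,494.96 + 952.03 = 2,446.99 thousand.
Unemployment rate = 61.21 / 1,494.96 = 4.09%.
Labor force participation rate = 1,494.96 / 2,446.99 = 61.09%.

Unemployment rate ≈ 4.09%; labor force participation rate ≈ 61.09%.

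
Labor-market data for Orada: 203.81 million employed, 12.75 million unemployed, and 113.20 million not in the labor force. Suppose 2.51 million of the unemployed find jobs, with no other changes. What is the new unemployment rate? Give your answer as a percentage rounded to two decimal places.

New unemployment rate ≈ 4.73%.

Initially, labor force = 203.81 + 12.75 = 216.56 million, so u = 12.75/216.56 = 5.89%.
After the change, unemployed falls and employed rises by 2.51; labor force unchanged → E = 206.32, U = 10.24, labor force = 216.56 million.
New unemployment rate = 10.24 / 216.56 = 4.73%.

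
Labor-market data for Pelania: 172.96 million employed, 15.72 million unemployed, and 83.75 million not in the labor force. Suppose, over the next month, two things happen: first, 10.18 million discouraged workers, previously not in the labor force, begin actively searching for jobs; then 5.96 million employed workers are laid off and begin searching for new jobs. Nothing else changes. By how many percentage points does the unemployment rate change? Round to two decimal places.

Initially, labor force = 172.96 + 15.72 = 188.68 million, so u = 15.72/188.68 = 8.33%.
After the first change, unemployed and labor force both rise by 10.18 → E = 172.96, U = 25.90, labor force = 198.86 million.
After the second change, employed falls and unemployed rises by 5.96; labor force unchanged → E = 167.00, U = 31.86, labor force = 198.86 million.
New unemployment rate = 31.86 / 198.86 = 16.02%.
Change = 16.02% − 8.33% = +7.69 percentage points.

The unemployment rate changes by +7.69 percentage points.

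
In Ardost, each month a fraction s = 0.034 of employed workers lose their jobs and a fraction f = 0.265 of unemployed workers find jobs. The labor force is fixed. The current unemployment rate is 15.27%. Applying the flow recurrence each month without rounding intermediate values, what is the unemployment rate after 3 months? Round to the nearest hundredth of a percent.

Unemployment rate after three months ≈ 12.71%.

With a fixed labor force, u_{t+1} = u_t + s·(1−u_t) − f·u_t = u_t·(1−s−f) + s.
Here 1−s−f = 0.701 and s = 0.034.
u_1 = 0.152700 × 0.701 + 0.034 = 0.141043.
u_2 = 0.141043 × 0.701 + 0.034 = 0.132871.
u_3 = 0.132871 × 0.701 + 0.034 = 0.127143.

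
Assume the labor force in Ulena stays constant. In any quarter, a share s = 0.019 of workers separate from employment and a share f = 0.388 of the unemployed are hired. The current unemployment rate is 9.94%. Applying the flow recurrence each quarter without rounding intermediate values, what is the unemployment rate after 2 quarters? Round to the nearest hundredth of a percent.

Unemployment rate after two quarters ≈ 6.52%.

With a fixed labor force, u_{t+1} = u_t + s·(1−u_t) − f·u_t = u_t·(1−s−f) + s.
Here 1−s−f = 0.593 and s = 0.019.
u_1 = 0.099400 × 0.593 + 0.019 = 0.077944.
u_2 = 0.077944 × 0.593 + 0.019 = 0.065221.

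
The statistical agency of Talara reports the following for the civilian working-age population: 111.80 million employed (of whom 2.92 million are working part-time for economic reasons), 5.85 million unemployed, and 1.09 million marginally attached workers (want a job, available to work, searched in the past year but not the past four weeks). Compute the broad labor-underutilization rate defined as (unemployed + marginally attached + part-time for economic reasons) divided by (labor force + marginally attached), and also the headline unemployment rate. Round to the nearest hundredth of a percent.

Broad underutilization rate ≈ 8.30%; headline unemployment rate ≈ 4.97%.

Labor force = 111.80 + 5.85 = 117.65 million.
Numerator = 5.85 + 1.09 + 2.92 = 9.86 million.
Denominator = 117.65 + 1.09 = 118.74 million.
Broad rate = 9.86 / 118.74 = 8.30%.
Headline unemployment rate = 5.85 / 117.65 = 4.97%.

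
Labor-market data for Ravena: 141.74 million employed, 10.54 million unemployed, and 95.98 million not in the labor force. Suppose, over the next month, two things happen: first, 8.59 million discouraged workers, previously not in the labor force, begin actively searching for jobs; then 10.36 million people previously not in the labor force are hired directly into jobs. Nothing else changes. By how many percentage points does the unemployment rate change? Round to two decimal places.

The unemployment rate changes by +4.25 percentage points.

Initially, labor force = 141.74 + 10.54 = 152.28 million, so u = 10.54/152.28 = 6.92%.
After the first change, unemployed and labor force both rise by 8.59 → E = 141.74, U = 19.13, labor force = 160.87 million.
After the second change, employed and labor force both rise by 10.36; unemployed unchanged → E = 152.10, U = 19.13, labor force = 171.23 million.
New unemployment rate = 19.13 / 171.23 = 11.17%.
Change = 11.17% − 6.92% = +4.25 percentage points.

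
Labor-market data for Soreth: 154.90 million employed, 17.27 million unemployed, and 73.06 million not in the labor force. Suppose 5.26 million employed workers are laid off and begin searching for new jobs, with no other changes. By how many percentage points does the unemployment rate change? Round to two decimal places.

Initially, labor force = 154.90 + 17.27 = 172.17 million, so u = 17.27/172.17 = 10.03%.
After the change, employed falls and unemployed rises by 5.26; labor force unchanged → E = 149.64, U = 22.53, labor force = 172.17 million.
New unemployment rate = 22.53 / 172.17 = 13.09%.
Change = 13.09% − 10.03% = +3.06 percentage points.

The unemployment rate changes by +3.06 percentage points.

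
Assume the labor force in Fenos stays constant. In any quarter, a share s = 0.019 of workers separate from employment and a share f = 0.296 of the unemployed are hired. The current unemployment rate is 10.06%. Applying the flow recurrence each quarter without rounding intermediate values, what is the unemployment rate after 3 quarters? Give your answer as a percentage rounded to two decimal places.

With a fixed labor force, u_{t+1} = u_t + s·(1−u_t) − f·u_t = u_t·(1−s−f) + s.
Here 1−s−f = 0.685 and s = 0.019.
u_1 = 0.100600 × 0.685 + 0.019 = 0.087911.
u_2 = 0.087911 × 0.685 + 0.019 = 0.079219.
u_3 = 0.079219 × 0.685 + 0.019 = 0.073265.

Unemployment rate after three quarters ≈ 7.33%.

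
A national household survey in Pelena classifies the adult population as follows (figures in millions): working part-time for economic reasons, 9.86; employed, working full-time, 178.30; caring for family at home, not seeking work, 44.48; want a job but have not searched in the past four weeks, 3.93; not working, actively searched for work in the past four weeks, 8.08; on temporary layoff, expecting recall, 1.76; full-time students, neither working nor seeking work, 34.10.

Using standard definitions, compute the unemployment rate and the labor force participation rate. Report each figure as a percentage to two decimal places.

Employed = 9.86 + 178.30 = 188.16 million (anyone who worked, including part-time for economic reasons, counts as employed).
Unemployed = 8.08 + 1.76 = 9.84 million (jobless and actively searching, or on temporary layoff).
Labor force = 188.16 + 9.84 = 198.00 million.
Not in labor force = 44.48 + 3.93 + 34.10 = 82.51 million (those not working and not actively searching are outside the labor force — including those who want a job but have given up searching).
Civilian working-age population = 198.00 + 82.51 = 280.51 million.
Unemployment rate = 9.84 / 198.00 = 4.97%.
Labor force participation rate = 198.00 / 280.51 = 70.59%.

Unemployment rate ≈ 4.97%; labor force participation rate ≈ 70.59%.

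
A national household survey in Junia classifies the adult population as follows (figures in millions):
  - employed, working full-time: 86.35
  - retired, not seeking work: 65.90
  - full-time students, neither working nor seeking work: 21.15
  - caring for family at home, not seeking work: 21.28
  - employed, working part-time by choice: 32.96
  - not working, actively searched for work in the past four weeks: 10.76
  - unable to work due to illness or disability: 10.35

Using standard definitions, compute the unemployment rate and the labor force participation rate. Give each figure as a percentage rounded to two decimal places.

Unemployment rate ≈ 8.27%; labor force participation rate ≈ 52.29%.

Employed = 86.35 + 32.96 = 119.31 million.
Unemployed = 10.76 million.
Labor force = 119.31 + 10.76 = 130.07 million.
Not in labor force = 65.90 + 21.15 + 21.28 + 10.35 = 118.68 million (those not working and not actively searching are outside the labor force).
Civilian working-age population = 130.07 + 118.68 = 248.75 million.
Unemployment rate = 10.76 / 130.07 = 8.27%.
Labor force participation rate = 130.07 / 248.75 = 52.29%.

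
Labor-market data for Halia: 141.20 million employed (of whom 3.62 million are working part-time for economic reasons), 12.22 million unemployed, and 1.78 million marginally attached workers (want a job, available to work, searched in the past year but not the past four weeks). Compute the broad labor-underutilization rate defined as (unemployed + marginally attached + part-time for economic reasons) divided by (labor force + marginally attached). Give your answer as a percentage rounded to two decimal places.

Labor force = 141.20 + 12.22 = 153.42 million.
Numerator = 12.22 + 1.78 + 3.62 = 17.62 million.
Denominator = 153.42 + 1.78 = 155.20 million.
Broad rate = 17.62 / 155.20 = 11.35%.

Broad underutilization rate ≈ 11.35%.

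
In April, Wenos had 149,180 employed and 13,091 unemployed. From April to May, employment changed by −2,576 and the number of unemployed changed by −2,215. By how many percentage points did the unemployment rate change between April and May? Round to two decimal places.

The unemployment rate changed by −1.16 percentage points.

April: labor force = 149,180 + 13,091 = 162,271; u = 13,091/162,271 = 8.07%.
May: labor force = 146,604 + 10,876 = 157,480; u = 10,876/157,480 = 6.91%.
Change = 6.91% − 8.07% = −1.16 pp.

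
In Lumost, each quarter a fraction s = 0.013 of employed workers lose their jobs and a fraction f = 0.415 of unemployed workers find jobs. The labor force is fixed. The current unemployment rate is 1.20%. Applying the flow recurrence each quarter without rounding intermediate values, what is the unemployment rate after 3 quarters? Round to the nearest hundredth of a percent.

Unemployment rate after three quarters ≈ 2.69%.

With a fixed labor force, u_{t+1} = u_t + s·(1−u_t) − f·u_t = u_t·(1−s−f) + s.
Here 1−s−f = 0.572 and s = 0.013.
u_1 = 0.012000 × 0.572 + 0.013 = 0.019864.
u_2 = 0.019864 × 0.572 + 0.013 = 0.024362.
u_3 = 0.024362 × 0.572 + 0.013 = 0.026935.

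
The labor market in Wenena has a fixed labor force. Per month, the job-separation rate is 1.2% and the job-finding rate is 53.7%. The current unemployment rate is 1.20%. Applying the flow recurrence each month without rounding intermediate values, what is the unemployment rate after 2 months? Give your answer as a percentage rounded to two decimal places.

Unemployment rate after two months ≈ 1.99%.

With a fixed labor force, u_{t+1} = u_t + s·(1−u_t) − f·u_t = u_t·(1−s−f) + s.
Here 1−s−f = 0.451 and s = 0.012.
u_1 = 0.012000 × 0.451 + 0.012 = 0.017412.
u_2 = 0.017412 × 0.451 + 0.012 = 0.019853.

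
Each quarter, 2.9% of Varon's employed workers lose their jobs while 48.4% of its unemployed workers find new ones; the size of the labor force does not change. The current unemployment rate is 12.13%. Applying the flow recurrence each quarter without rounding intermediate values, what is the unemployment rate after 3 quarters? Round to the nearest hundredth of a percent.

Unemployment rate after three quarters ≈ 6.40%.

With a fixed labor force, u_{t+1} = u_t + s·(1−u_t) − f·u_t = u_t·(1−s−f) + s.
Here 1−s−f = 0.487 and s = 0.029.
u_1 = 0.121300 × 0.487 + 0.029 = 0.088073.
u_2 = 0.088073 × 0.487 + 0.029 = 0.071892.
u_3 = 0.071892 × 0.487 + 0.029 = 0.064011.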